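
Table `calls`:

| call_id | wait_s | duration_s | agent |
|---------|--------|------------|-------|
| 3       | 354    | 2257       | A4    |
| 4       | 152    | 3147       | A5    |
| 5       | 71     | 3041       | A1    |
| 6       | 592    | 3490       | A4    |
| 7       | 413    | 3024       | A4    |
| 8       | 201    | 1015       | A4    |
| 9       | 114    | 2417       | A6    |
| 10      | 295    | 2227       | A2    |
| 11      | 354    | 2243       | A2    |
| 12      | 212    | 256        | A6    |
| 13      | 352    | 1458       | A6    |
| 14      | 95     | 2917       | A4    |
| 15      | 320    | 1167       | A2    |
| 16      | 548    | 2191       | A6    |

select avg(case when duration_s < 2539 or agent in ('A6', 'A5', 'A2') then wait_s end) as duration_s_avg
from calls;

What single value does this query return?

290.2

call_id=3: ✓ → 354
call_id=4: ✓ → 152
call_id=5: ✗
call_id=6: ✗
call_id=7: ✗
call_id=8: ✓ → 201
call_id=9: ✓ → 114
call_id=10: ✓ → 295
call_id=11: ✓ → 354
call_id=12: ✓ → 212
call_id=13: ✓ → 352
call_id=14: ✗
call_id=15: ✓ → 320
call_id=16: ✓ → 548
duration_s_avg = (354 + 152 + 201 + 114 + 295 + 354 + 212 + 352 + 320 + 548) / 10 = 290.2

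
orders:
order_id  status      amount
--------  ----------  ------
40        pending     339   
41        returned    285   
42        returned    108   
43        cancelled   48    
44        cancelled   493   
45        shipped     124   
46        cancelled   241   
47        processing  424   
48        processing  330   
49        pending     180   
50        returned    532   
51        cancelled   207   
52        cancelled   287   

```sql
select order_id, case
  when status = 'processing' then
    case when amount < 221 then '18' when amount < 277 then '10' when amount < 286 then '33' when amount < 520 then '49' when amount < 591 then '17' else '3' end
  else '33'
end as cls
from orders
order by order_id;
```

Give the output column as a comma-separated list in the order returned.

order_id=40: status='pending' → outer ELSE → 33
order_id=41: status='returned' → outer ELSE → 33
order_id=42: status='returned' → outer ELSE → 33
order_id=43: status='cancelled' → outer ELSE → 33
order_id=44: status='cancelled' → outer ELSE → 33
order_id=45: status='shipped' → outer ELSE → 33
order_id=46: status='cancelled' → outer ELSE → 33
order_id=47: status='processing' → inner[amount < 520] → 49
order_id=48: status='processing' → inner[amount < 520] → 49
order_id=49: status='pending' → outer ELSE → 33
order_id=50: status='returned' → outer ELSE → 33
order_id=51: status='cancelled' → outer ELSE → 33
order_id=52: status='cancelled' → outer ELSE → 33

33, 33, 33, 33, 33, 33, 33, 49, 49, 33, 33, 33, 33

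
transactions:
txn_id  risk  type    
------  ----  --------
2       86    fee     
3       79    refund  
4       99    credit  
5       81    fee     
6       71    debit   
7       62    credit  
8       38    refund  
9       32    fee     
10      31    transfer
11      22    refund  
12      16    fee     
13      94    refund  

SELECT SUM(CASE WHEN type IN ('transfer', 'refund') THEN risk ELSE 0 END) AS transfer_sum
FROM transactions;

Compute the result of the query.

264

txn_id=2: ✗
txn_id=3: ✓ → 79
txn_id=4: ✗
txn_id=5: ✗
txn_id=6: ✗
txn_id=7: ✗
txn_id=8: ✓ → 38
txn_id=9: ✗
txn_id=10: ✓ → 31
txn_id=11: ✓ → 22
txn_id=12: ✗
txn_id=13: ✓ → 94
transfer_sum = 79 + 38 + 31 + 22 + 94 = 264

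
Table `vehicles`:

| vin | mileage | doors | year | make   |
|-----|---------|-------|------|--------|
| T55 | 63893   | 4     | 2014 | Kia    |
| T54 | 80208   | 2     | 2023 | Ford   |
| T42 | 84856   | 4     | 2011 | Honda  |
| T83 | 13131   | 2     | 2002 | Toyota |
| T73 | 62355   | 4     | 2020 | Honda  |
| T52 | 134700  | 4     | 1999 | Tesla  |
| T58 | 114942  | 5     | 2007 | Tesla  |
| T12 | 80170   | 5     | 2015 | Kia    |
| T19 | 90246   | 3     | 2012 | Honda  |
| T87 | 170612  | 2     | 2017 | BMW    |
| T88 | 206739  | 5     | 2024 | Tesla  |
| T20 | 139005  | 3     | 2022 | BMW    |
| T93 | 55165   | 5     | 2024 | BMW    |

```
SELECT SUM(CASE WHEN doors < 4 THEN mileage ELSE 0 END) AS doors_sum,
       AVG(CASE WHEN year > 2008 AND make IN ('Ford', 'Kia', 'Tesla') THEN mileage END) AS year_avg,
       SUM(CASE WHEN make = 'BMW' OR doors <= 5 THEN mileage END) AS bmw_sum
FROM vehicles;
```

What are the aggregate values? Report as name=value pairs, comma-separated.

doors_sum=493202, year_avg=107752.5, bmw_sum=1296022

[doors_sum: doors < 4]
vin=T55: ✗
vin=T54: ✓ → 80208
vin=T42: ✗
vin=T83: ✓ → 13131
vin=T73: ✗
vin=T52: ✗
vin=T58: ✗
vin=T12: ✗
vin=T19: ✓ → 90246
vin=T87: ✓ → 170612
vin=T88: ✗
vin=T20: ✓ → 139005
vin=T93: ✗
doors_sum = 80208 + 13131 + 90246 + 170612 + 139005 = 493202
—
[year_avg: year > 2008 AND make IN ('Ford', 'Kia', 'Tesla')]
vin=T55: ✓ → 63893
vin=T54: ✓ → 80208
vin=T42: ✗
vin=T83: ✗
vin=T73: ✗
vin=T52: ✗
vin=T58: ✗
vin=T12: ✓ → 80170
vin=T19: ✗
vin=T87: ✗
vin=T88: ✓ → 206739
vin=T20: ✗
vin=T93: ✗
year_avg = (63893 + 80208 + 80170 + 206739) / 4 = 107752.5
—
[bmw_sum: make = 'BMW' OR doors <= 5]
vin=T55: ✓ → 63893
vin=T54: ✓ → 80208
vin=T42: ✓ → 84856
vin=T83: ✓ → 13131
vin=T73: ✓ → 62355
vin=T52: ✓ → 134700
vin=T58: ✓ → 114942
vin=T12: ✓ → 80170
vin=T19: ✓ → 90246
vin=T87: ✓ → 170612
vin=T88: ✓ → 206739
vin=T20: ✓ → 139005
vin=T93: ✓ → 55165
bmw_sum = 63893 + 80208 + 84856 + 13131 + 62355 + 134700 + 114942 + 80170 + 90246 + 170612 + 206739 + 139005 + 55165 = 1296022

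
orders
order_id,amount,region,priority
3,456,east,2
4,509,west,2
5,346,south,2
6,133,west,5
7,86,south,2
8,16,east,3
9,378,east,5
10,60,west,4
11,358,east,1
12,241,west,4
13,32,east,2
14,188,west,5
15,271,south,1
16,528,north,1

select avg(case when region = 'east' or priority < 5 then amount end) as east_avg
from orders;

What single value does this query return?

273.4166666667

order_id=3: ✓ → 456
order_id=4: ✓ → 509
order_id=5: ✓ → 346
order_id=6: ✗
order_id=7: ✓ → 86
order_id=8: ✓ → 16
order_id=9: ✓ → 378
order_id=10: ✓ → 60
order_id=11: ✓ → 358
order_id=12: ✓ → 241
order_id=13: ✓ → 32
order_id=14: ✗
order_id=15: ✓ → 271
order_id=16: ✓ → 528
east_avg = (456 + 509 + 346 + 86 + 16 + 378 + 60 + 358 + 241 + 32 + 271 + 528) / 12 = 273.4166666667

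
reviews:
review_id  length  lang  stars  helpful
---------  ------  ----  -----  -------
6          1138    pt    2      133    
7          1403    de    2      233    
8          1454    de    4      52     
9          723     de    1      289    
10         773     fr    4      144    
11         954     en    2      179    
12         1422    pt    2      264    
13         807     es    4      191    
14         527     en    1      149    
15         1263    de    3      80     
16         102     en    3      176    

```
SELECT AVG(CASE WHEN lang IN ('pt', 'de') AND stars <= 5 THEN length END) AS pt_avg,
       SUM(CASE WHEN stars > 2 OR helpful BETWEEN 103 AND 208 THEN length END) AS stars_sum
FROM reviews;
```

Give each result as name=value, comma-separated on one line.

[pt_avg: lang IN ('pt', 'de') AND stars <= 5]
review_id=6: ✓ → 1138
review_id=7: ✓ → 1403
review_id=8: ✓ → 1454
review_id=9: ✓ → 723
review_id=10: ✗
review_id=11: ✗
review_id=12: ✓ → 1422
review_id=13: ✗
review_id=14: ✗
review_id=15: ✓ → 1263
review_id=16: ✗
pt_avg = (1138 + 1403 + 1454 + 723 + 1422 + 1263) / 6 = 1233.8333333333
—
[stars_sum: stars > 2 OR helpful BETWEEN 103 AND 208]
review_id=6: ✓ → 1138
review_id=7: ✗
review_id=8: ✓ → 1454
review_id=9: ✗
review_id=10: ✓ → 773
review_id=11: ✓ → 954
review_id=12: ✗
review_id=13: ✓ → 807
review_id=14: ✓ → 527
review_id=15: ✓ → 1263
review_id=16: ✓ → 102
stars_sum = 1138 + 1454 + 773 + 954 + 807 + 527 + 1263 + 102 = 7018

pt_avg=1233.8333333333, stars_sum=7018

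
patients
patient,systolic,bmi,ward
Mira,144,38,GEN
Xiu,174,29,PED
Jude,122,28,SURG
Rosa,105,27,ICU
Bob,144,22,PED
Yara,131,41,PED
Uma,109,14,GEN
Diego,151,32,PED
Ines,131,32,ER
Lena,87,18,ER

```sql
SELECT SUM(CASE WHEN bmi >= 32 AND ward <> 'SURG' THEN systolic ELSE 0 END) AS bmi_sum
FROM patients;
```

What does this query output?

patient=Mira: ✓ → 144
patient=Xiu: ✗
patient=Jude: ✗
patient=Rosa: ✗
patient=Bob: ✗
patient=Yara: ✓ → 131
patient=Uma: ✗
patient=Diego: ✓ → 151
patient=Ines: ✓ → 131
patient=Lena: ✗
bmi_sum = 144 + 131 + 151 + 131 = 557

557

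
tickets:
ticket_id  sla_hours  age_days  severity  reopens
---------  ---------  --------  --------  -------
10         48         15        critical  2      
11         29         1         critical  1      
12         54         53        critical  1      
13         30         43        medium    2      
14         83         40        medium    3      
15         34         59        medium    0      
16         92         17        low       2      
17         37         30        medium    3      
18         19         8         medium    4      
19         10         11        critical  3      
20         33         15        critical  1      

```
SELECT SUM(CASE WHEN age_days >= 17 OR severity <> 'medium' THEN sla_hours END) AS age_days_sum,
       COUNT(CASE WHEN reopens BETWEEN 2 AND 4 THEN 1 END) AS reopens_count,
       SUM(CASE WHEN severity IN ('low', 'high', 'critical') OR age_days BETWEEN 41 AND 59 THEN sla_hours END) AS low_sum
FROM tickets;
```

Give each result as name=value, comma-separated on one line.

age_days_sum=450, reopens_count=7, low_sum=330

[age_days_sum: age_days >= 17 OR severity <> 'medium']
ticket_id=10: ✓ → 48
ticket_id=11: ✓ → 29
ticket_id=12: ✓ → 54
ticket_id=13: ✓ → 30
ticket_id=14: ✓ → 83
ticket_id=15: ✓ → 34
ticket_id=16: ✓ → 92
ticket_id=17: ✓ → 37
ticket_id=18: ✗
ticket_id=19: ✓ → 10
ticket_id=20: ✓ → 33
age_days_sum = 48 + 29 + 54 + 30 + 83 + 34 + 92 + 37 + 10 + 33 = 450
—
[reopens_count: reopens BETWEEN 2 AND 4]
ticket_id=10: ✓ → 1
ticket_id=11: ✗
ticket_id=12: ✗
ticket_id=13: ✓ → 1
ticket_id=14: ✓ → 1
ticket_id=15: ✗
ticket_id=16: ✓ → 1
ticket_id=17: ✓ → 1
ticket_id=18: ✓ → 1
ticket_id=19: ✓ → 1
ticket_id=20: ✗
reopens_count = COUNT(1, 1, 1, 1, 1, 1, 1) = 7
—
[low_sum: severity IN ('low', 'high', 'critical') OR age_days BETWEEN 41 AND 59]
ticket_id=10: ✓ → 48
ticket_id=11: ✓ → 29
ticket_id=12: ✓ → 54
ticket_id=13: ✓ → 30
ticket_id=14: ✗
ticket_id=15: ✓ → 34
ticket_id=16: ✓ → 92
ticket_id=17: ✗
ticket_id=18: ✗
ticket_id=19: ✓ → 10
ticket_id=20: ✓ → 33
low_sum = 48 + 29 + 54 + 30 + 34 + 92 + 10 + 33 = 330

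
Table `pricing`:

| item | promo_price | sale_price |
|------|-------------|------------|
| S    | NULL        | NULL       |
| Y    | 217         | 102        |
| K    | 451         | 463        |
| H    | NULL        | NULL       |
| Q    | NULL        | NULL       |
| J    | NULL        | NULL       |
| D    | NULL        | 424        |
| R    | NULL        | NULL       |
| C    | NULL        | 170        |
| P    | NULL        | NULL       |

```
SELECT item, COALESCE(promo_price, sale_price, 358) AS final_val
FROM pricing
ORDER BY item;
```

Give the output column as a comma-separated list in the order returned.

170, 424, 358, 358, 451, 358, 358, 358, 358, 217

item=C: promo_price=NULL, sale_price=170 → 170
item=D: promo_price=NULL, sale_price=424 → 424
item=H: promo_price=NULL, sale_price=NULL, → literal 358 → 358
item=J: promo_price=NULL, sale_price=NULL, → literal 358 → 358
item=K: promo_price=451 → 451
item=P: promo_price=NULL, sale_price=NULL, → literal 358 → 358
item=Q: promo_price=NULL, sale_price=NULL, → literal 358 → 358
item=R: promo_price=NULL, sale_price=NULL, → literal 358 → 358
item=S: promo_price=NULL, sale_price=NULL, → literal 358 → 358
item=Y: promo_price=217 → 217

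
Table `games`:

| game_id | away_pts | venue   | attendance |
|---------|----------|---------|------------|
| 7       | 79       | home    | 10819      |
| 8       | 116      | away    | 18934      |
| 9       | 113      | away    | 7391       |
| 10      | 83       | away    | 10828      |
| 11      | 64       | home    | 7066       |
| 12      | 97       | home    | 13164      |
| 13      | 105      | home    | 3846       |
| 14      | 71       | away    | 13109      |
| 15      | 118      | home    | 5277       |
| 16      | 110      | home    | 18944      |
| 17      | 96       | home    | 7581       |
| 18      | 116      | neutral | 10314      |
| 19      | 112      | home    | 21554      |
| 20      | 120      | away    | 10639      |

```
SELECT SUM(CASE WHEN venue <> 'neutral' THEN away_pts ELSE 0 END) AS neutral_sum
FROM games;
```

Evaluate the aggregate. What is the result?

game_id=7: ✓ → 79
game_id=8: ✓ → 116
game_id=9: ✓ → 113
game_id=10: ✓ → 83
game_id=11: ✓ → 64
game_id=12: ✓ → 97
game_id=13: ✓ → 105
game_id=14: ✓ → 71
game_id=15: ✓ → 118
game_id=16: ✓ → 110
game_id=17: ✓ → 96
game_id=18: ✗
game_id=19: ✓ → 112
game_id=20: ✓ → 120
neutral_sum = 79 + 116 + 113 + 83 + 64 + 97 + 105 + 71 + 118 + 110 + 96 + 112 + 120 = 1284

1284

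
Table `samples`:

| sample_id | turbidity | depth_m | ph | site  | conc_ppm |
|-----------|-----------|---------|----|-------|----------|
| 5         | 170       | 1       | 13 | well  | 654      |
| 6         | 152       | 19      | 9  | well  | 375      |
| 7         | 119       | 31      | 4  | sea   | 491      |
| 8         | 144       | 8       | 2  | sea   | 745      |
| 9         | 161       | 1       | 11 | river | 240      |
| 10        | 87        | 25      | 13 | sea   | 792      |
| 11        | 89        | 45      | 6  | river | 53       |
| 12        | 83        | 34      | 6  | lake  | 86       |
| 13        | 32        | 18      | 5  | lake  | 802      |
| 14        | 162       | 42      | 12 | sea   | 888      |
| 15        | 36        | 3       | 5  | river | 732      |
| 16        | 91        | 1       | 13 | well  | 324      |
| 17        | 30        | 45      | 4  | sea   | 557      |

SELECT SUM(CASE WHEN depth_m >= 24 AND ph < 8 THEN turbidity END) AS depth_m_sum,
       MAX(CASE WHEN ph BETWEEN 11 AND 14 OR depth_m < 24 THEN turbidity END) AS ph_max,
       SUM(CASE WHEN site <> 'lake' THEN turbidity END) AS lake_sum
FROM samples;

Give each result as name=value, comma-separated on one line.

[depth_m_sum: depth_m >= 24 AND ph < 8]
sample_id=5: ✗
sample_id=6: ✗
sample_id=7: ✓ → 119
sample_id=8: ✗
sample_id=9: ✗
sample_id=10: ✗
sample_id=11: ✓ → 89
sample_id=12: ✓ → 83
sample_id=13: ✗
sample_id=14: ✗
sample_id=15: ✗
sample_id=16: ✗
sample_id=17: ✓ → 30
depth_m_sum = 119 + 89 + 83 + 30 = 321
—
[ph_max: ph BETWEEN 11 AND 14 OR depth_m < 24]
sample_id=5: ✓ → 170
sample_id=6: ✓ → 152
sample_id=7: ✗
sample_id=8: ✓ → 144
sample_id=9: ✓ → 161
sample_id=10: ✓ → 87
sample_id=11: ✗
sample_id=12: ✗
sample_id=13: ✓ → 32
sample_id=14: ✓ → 162
sample_id=15: ✓ → 36
sample_id=16: ✓ → 91
sample_id=17: ✗
ph_max = MAX(170, 152, 144, 161, 87, 32, 162, 36, 91) = 170
—
[lake_sum: site <> 'lake']
sample_id=5: ✓ → 170
sample_id=6: ✓ → 152
sample_id=7: ✓ → 119
sample_id=8: ✓ → 144
sample_id=9: ✓ → 161
sample_id=10: ✓ → 87
sample_id=11: ✓ → 89
sample_id=12: ✗
sample_id=13: ✗
sample_id=14: ✓ → 162
sample_id=15: ✓ → 36
sample_id=16: ✓ → 91
sample_id=17: ✓ → 30
lake_sum = 170 + 152 + 119 + 144 + 161 + 87 + 89 + 162 + 36 + 91 + 30 = 1241

depth_m_sum=321, ph_max=170, lake_sum=1241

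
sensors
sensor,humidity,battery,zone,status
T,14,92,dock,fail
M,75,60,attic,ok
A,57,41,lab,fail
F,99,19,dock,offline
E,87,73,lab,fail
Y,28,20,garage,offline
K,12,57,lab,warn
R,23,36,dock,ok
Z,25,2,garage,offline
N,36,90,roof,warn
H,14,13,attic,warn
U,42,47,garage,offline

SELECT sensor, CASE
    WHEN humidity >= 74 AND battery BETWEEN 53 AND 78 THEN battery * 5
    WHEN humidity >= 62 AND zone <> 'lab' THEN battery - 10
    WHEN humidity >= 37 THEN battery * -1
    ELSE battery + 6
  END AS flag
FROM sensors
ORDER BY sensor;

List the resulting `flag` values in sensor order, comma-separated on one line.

-41, 365, 9, 19, 63, 300, 96, 42, 98, -47, 26, 8

sensor=A: humidity >= 37 → -41
sensor=E: humidity >= 74 AND battery BETWEEN 53 AND 78 → 365
sensor=F: humidity >= 62 AND zone <> 'lab' → 9
sensor=H: ELSE → 19
sensor=K: ELSE → 63
sensor=M: humidity >= 74 AND battery BETWEEN 53 AND 78 → 300
sensor=N: ELSE → 96
sensor=R: ELSE → 42
sensor=T: ELSE → 98
sensor=U: humidity >= 37 → -47
sensor=Y: ELSE → 26
sensor=Z: ELSE → 8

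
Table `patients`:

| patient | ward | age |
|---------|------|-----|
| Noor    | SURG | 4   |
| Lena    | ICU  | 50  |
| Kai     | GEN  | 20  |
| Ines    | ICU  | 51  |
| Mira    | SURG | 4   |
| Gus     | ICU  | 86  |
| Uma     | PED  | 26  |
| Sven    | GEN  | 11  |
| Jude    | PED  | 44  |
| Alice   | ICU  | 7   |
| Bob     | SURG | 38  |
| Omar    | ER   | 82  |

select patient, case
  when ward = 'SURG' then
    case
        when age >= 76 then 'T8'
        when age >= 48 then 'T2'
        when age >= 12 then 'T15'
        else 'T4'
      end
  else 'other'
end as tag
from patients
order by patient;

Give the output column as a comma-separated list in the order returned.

other, T15, other, other, other, other, other, T4, T4, other, other, other

patient=Alice: ward='ICU' → outer ELSE → other
patient=Bob: ward='SURG' → inner[age >= 12] → T15
patient=Gus: ward='ICU' → outer ELSE → other
patient=Ines: ward='ICU' → outer ELSE → other
patient=Jude: ward='PED' → outer ELSE → other
patient=Kai: ward='GEN' → outer ELSE → other
patient=Lena: ward='ICU' → outer ELSE → other
patient=Mira: ward='SURG' → inner[ELSE] → T4
patient=Noor: ward='SURG' → inner[ELSE] → T4
patient=Omar: ward='ER' → outer ELSE → other
patient=Sven: ward='GEN' → outer ELSE → other
patient=Uma: ward='PED' → outer ELSE → other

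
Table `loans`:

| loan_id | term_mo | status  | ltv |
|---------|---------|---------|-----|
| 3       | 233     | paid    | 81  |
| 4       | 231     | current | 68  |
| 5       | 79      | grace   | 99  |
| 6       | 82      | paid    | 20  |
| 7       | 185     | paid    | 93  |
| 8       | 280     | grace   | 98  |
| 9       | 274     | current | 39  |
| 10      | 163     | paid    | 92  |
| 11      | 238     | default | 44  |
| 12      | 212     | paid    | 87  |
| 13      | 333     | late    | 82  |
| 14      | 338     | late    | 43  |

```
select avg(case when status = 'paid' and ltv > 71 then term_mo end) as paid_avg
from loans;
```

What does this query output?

loan_id=3: ✓ → 233
loan_id=4: ✗
loan_id=5: ✗
loan_id=6: ✗
loan_id=7: ✓ → 185
loan_id=8: ✗
loan_id=9: ✗
loan_id=10: ✓ → 163
loan_id=11: ✗
loan_id=12: ✓ → 212
loan_id=13: ✗
loan_id=14: ✗
paid_avg = (233 + 185 + 163 + 212) / 4 = 198.25

198.25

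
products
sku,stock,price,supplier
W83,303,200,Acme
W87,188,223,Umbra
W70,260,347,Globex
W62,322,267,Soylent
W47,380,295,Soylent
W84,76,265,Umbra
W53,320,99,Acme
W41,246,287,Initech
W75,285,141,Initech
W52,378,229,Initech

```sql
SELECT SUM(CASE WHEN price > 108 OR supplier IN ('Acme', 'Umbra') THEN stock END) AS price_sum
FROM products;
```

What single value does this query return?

sku=W83: ✓ → 303
sku=W87: ✓ → 188
sku=W70: ✓ → 260
sku=W62: ✓ → 322
sku=W47: ✓ → 380
sku=W84: ✓ → 76
sku=W53: ✓ → 320
sku=W41: ✓ → 246
sku=W75: ✓ → 285
sku=W52: ✓ → 378
price_sum = 303 + 188 + 260 + 322 + 380 + 76 + 320 + 246 + 285 + 378 = 2758

2758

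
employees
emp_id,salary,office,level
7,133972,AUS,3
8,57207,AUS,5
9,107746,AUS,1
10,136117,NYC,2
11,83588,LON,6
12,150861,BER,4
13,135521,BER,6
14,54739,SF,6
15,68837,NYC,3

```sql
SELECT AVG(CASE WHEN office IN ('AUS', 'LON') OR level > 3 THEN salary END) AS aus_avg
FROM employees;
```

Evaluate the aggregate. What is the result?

103376.2857142857

emp_id=7: ✓ → 133972
emp_id=8: ✓ → 57207
emp_id=9: ✓ → 107746
emp_id=10: ✗
emp_id=11: ✓ → 83588
emp_id=12: ✓ → 150861
emp_id=13: ✓ → 135521
emp_id=14: ✓ → 54739
emp_id=15: ✗
aus_avg = (133972 + 57207 + 107746 + 83588 + 150861 + 135521 + 54739) / 7 = 103376.2857142857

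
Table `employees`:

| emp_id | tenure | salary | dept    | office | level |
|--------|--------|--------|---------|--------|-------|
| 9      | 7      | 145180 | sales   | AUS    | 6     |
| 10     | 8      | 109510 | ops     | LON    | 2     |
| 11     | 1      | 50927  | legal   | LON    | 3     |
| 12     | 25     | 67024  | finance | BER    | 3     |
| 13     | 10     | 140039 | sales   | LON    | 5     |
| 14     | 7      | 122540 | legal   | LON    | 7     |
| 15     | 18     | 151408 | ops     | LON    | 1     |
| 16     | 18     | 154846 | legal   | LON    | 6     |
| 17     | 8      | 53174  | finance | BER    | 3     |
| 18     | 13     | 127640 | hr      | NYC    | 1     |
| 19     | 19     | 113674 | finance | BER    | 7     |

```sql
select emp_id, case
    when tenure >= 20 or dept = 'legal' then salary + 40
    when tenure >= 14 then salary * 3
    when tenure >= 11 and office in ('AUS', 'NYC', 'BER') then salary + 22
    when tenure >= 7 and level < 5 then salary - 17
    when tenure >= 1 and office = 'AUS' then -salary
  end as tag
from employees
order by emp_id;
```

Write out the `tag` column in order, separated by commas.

-145180, 109493, 50967, 67064, NULL, 122580, 454224, 154886, 53157, 127662, 341022

emp_id=9: tenure >= 1 and office = 'AUS' → -145180
emp_id=10: tenure >= 7 and level < 5 → 109493
emp_id=11: tenure >= 20 or dept = 'legal' → 50967
emp_id=12: tenure >= 20 or dept = 'legal' → 67064
emp_id=13: (no match → NULL) → NULL
emp_id=14: tenure >= 20 or dept = 'legal' → 122580
emp_id=15: tenure >= 14 → 454224
emp_id=16: tenure >= 20 or dept = 'legal' → 154886
emp_id=17: tenure >= 7 and level < 5 → 53157
emp_id=18: tenure >= 11 and office in ('AUS', 'NYC', 'BER') → 127662
emp_id=19: tenure >= 14 → 341022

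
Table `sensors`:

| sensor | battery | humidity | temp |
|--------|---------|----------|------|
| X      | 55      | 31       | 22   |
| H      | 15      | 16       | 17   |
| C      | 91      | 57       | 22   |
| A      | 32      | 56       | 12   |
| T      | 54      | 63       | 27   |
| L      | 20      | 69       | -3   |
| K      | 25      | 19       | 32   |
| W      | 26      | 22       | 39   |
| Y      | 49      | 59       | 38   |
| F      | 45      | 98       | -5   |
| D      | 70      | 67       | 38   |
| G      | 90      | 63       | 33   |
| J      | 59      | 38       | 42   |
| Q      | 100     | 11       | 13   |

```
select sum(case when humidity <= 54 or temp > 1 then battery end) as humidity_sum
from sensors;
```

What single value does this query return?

666

sensor=X: ✓ → 55
sensor=H: ✓ → 15
sensor=C: ✓ → 91
sensor=A: ✓ → 32
sensor=T: ✓ → 54
sensor=L: ✗
sensor=K: ✓ → 25
sensor=W: ✓ → 26
sensor=Y: ✓ → 49
sensor=F: ✗
sensor=D: ✓ → 70
sensor=G: ✓ → 90
sensor=J: ✓ → 59
sensor=Q: ✓ → 100
humidity_sum = 55 + 15 + 91 + 32 + 54 + 25 + 26 + 49 + 70 + 90 + 59 + 100 = 666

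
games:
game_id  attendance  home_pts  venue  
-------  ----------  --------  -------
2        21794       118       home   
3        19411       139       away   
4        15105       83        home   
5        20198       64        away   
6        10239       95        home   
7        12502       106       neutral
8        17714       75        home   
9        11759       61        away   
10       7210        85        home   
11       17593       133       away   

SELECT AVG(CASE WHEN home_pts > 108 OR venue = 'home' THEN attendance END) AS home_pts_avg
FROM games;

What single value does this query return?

15580.8571428571

game_id=2: ✓ → 21794
game_id=3: ✓ → 19411
game_id=4: ✓ → 15105
game_id=5: ✗
game_id=6: ✓ → 10239
game_id=7: ✗
game_id=8: ✓ → 17714
game_id=9: ✗
game_id=10: ✓ → 7210
game_id=11: ✓ → 17593
home_pts_avg = (21794 + 19411 + 15105 + 10239 + 17714 + 7210 + 17593) / 7 = 15580.8571428571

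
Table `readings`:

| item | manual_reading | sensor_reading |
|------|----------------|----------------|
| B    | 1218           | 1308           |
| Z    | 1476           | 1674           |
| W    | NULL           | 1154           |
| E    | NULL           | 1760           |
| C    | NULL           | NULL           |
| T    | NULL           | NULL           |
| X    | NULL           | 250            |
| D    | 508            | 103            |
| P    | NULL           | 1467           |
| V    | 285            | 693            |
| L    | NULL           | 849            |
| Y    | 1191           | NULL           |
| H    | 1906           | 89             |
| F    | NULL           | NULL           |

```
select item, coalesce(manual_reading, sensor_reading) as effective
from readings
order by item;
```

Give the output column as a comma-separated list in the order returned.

1218, NULL, 508, 1760, NULL, 1906, 849, 1467, NULL, 285, 1154, 250, 1191, 1476

item=B: manual_reading=1218 → 1218
item=C: manual_reading=NULL, sensor_reading=NULL (all NULL) → NULL
item=D: manual_reading=508 → 508
item=E: manual_reading=NULL, sensor_reading=1760 → 1760
item=F: manual_reading=NULL, sensor_reading=NULL (all NULL) → NULL
item=H: manual_reading=1906 → 1906
item=L: manual_reading=NULL, sensor_reading=849 → 849
item=P: manual_reading=NULL, sensor_reading=1467 → 1467
item=T: manual_reading=NULL, sensor_reading=NULL (all NULL) → NULL
item=V: manual_reading=285 → 285
item=W: manual_reading=NULL, sensor_reading=1154 → 1154
item=X: manual_reading=NULL, sensor_reading=250 → 250
item=Y: manual_reading=1191 → 1191
item=Z: manual_reading=1476 → 1476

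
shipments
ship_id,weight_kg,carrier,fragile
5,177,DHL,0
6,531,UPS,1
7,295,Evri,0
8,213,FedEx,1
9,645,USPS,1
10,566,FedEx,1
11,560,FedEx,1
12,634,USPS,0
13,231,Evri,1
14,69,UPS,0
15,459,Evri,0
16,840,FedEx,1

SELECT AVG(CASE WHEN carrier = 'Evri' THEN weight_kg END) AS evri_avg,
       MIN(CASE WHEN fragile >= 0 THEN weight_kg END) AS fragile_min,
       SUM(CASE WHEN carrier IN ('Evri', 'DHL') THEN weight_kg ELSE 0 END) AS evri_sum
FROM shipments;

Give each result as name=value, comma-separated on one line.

evri_avg=328.3333333333, fragile_min=69, evri_sum=1162

[evri_avg: carrier = 'Evri']
ship_id=5: ✗
ship_id=6: ✗
ship_id=7: ✓ → 295
ship_id=8: ✗
ship_id=9: ✗
ship_id=10: ✗
ship_id=11: ✗
ship_id=12: ✗
ship_id=13: ✓ → 231
ship_id=14: ✗
ship_id=15: ✓ → 459
ship_id=16: ✗
evri_avg = (295 + 231 + 459) / 3 = 328.3333333333
—
[fragile_min: fragile >= 0]
ship_id=5: ✓ → 177
ship_id=6: ✓ → 531
ship_id=7: ✓ → 295
ship_id=8: ✓ → 213
ship_id=9: ✓ → 645
ship_id=10: ✓ → 566
ship_id=11: ✓ → 560
ship_id=12: ✓ → 634
ship_id=13: ✓ → 231
ship_id=14: ✓ → 69
ship_id=15: ✓ → 459
ship_id=16: ✓ → 840
fragile_min = MIN(177, 531, 295, 213, 645, 566, 560, 634, 231, 69, 459, 840) = 69
—
[evri_sum: carrier IN ('Evri', 'DHL')]
ship_id=5: ✓ → 177
ship_id=6: ✗
ship_id=7: ✓ → 295
ship_id=8: ✗
ship_id=9: ✗
ship_id=10: ✗
ship_id=11: ✗
ship_id=12: ✗
ship_id=13: ✓ → 231
ship_id=14: ✗
ship_id=15: ✓ → 459
ship_id=16: ✗
evri_sum = 177 + 295 + 231 + 459 = 1162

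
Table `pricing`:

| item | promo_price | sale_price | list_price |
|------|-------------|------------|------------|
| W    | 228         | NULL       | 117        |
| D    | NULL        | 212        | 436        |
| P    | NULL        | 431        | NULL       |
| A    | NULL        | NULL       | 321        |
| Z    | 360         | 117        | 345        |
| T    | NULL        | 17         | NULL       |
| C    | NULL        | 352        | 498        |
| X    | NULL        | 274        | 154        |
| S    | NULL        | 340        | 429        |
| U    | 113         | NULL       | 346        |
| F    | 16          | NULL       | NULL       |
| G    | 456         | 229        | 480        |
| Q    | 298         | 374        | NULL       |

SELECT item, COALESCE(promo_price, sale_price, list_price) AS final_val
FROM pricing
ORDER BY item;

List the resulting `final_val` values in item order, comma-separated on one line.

item=A: promo_price=NULL, sale_price=NULL, list_price=321 → 321
item=C: promo_price=NULL, sale_price=352 → 352
item=D: promo_price=NULL, sale_price=212 → 212
item=F: promo_price=16 → 16
item=G: promo_price=456 → 456
item=P: promo_price=NULL, sale_price=431 → 431
item=Q: promo_price=298 → 298
item=S: promo_price=NULL, sale_price=340 → 340
item=T: promo_price=NULL, sale_price=17 → 17
item=U: promo_price=113 → 113
item=W: promo_price=228 → 228
item=X: promo_price=NULL, sale_price=274 → 274
item=Z: promo_price=360 → 360

321, 352, 212, 16, 456, 431, 298, 340, 17, 113, 228, 274, 360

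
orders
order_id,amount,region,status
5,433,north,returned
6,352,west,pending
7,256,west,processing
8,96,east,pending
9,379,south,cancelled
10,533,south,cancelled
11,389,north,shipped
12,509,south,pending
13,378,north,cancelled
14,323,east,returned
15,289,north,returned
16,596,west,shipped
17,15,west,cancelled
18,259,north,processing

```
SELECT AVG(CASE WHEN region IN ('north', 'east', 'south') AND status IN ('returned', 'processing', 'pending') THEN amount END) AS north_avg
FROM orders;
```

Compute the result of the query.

order_id=5: ✓ → 433
order_id=6: ✗
order_id=7: ✗
order_id=8: ✓ → 96
order_id=9: ✗
order_id=10: ✗
order_id=11: ✗
order_id=12: ✓ → 509
order_id=13: ✗
order_id=14: ✓ → 323
order_id=15: ✓ → 289
order_id=16: ✗
order_id=17: ✗
order_id=18: ✓ → 259
north_avg = (433 + 96 + 509 + 323 + 289 + 259) / 6 = 318.1666666667

318.1666666667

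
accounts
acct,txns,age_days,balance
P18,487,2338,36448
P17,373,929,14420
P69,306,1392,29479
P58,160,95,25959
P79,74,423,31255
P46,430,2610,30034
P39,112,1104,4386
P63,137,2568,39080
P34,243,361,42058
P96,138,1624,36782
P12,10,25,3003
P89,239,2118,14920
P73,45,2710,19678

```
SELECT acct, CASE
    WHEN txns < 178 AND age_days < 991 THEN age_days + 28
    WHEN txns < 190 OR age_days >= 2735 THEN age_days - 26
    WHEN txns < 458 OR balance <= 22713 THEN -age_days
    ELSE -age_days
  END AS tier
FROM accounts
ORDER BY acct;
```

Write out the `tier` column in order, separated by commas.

acct=P12: txns < 178 AND age_days < 991 → 53
acct=P17: txns < 458 OR balance <= 22713 → -929
acct=P18: ELSE → -2338
acct=P34: txns < 458 OR balance <= 22713 → -361
acct=P39: txns < 190 OR age_days >= 2735 → 1078
acct=P46: txns < 458 OR balance <= 22713 → -2610
acct=P58: txns < 178 AND age_days < 991 → 123
acct=P63: txns < 190 OR age_days >= 2735 → 2542
acct=P69: txns < 458 OR balance <= 22713 → -1392
acct=P73: txns < 190 OR age_days >= 2735 → 2684
acct=P79: txns < 178 AND age_days < 991 → 451
acct=P89: txns < 458 OR balance <= 22713 → -2118
acct=P96: txns < 190 OR age_days >= 2735 → 1598

53, -929, -2338, -361, 1078, -2610, 123, 2542, -1392, 2684, 451, -2118, 1598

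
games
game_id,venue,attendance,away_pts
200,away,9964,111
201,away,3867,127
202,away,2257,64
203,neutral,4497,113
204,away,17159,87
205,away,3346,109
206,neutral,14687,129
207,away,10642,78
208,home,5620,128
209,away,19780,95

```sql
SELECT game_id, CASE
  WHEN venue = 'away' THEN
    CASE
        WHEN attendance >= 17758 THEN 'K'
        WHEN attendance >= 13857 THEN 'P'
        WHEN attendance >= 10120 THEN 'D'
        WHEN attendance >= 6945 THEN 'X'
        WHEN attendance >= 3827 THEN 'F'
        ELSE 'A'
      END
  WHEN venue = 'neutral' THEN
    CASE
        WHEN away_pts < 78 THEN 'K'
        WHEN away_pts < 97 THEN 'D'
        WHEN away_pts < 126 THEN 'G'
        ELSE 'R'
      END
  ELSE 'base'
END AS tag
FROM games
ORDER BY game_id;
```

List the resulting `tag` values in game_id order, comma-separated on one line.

game_id=200: venue='away' → inner[attendance >= 6945] → X
game_id=201: venue='away' → inner[attendance >= 3827] → F
game_id=202: venue='away' → inner[ELSE] → A
game_id=203: venue='neutral' → inner[away_pts < 126] → G
game_id=204: venue='away' → inner[attendance >= 13857] → P
game_id=205: venue='away' → inner[ELSE] → A
game_id=206: venue='neutral' → inner[ELSE] → R
game_id=207: venue='away' → inner[attendance >= 10120] → D
game_id=208: venue='home' → outer ELSE → base
game_id=209: venue='away' → inner[attendance >= 17758] → K

X, F, A, G, P, A, R, D, base, K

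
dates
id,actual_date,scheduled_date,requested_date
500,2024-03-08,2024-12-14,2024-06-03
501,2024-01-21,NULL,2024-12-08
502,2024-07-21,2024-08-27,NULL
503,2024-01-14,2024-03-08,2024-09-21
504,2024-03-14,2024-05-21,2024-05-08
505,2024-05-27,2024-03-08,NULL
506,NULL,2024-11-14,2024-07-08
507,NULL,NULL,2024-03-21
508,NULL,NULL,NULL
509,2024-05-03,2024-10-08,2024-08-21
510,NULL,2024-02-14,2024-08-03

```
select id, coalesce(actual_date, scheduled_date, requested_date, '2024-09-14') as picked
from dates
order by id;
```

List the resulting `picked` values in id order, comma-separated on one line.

2024-03-08, 2024-01-21, 2024-07-21, 2024-01-14, 2024-03-14, 2024-05-27, 2024-11-14, 2024-03-21, 2024-09-14, 2024-05-03, 2024-02-14

id=500: actual_date=2024-03-08 → 2024-03-08
id=501: actual_date=2024-01-21 → 2024-01-21
id=502: actual_date=2024-07-21 → 2024-07-21
id=503: actual_date=2024-01-14 → 2024-01-14
id=504: actual_date=2024-03-14 → 2024-03-14
id=505: actual_date=2024-05-27 → 2024-05-27
id=506: actual_date=NULL, scheduled_date=2024-11-14 → 2024-11-14
id=507: actual_date=NULL, scheduled_date=NULL, requested_date=2024-03-21 → 2024-03-21
id=508: actual_date=NULL, scheduled_date=NULL, requested_date=NULL, → literal 2024-09-14 → 2024-09-14
id=509: actual_date=2024-05-03 → 2024-05-03
id=510: actual_date=NULL, scheduled_date=2024-02-14 → 2024-02-14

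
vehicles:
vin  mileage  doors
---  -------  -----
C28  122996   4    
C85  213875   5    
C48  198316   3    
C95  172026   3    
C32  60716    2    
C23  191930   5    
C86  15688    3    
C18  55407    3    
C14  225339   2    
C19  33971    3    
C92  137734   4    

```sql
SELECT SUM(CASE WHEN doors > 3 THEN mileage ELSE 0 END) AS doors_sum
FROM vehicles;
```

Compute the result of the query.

vin=C28: ✓ → 122996
vin=C85: ✓ → 213875
vin=C48: ✗
vin=C95: ✗
vin=C32: ✗
vin=C23: ✓ → 191930
vin=C86: ✗
vin=C18: ✗
vin=C14: ✗
vin=C19: ✗
vin=C92: ✓ → 137734
doors_sum = 122996 + 213875 + 191930 + 137734 = 666535

666535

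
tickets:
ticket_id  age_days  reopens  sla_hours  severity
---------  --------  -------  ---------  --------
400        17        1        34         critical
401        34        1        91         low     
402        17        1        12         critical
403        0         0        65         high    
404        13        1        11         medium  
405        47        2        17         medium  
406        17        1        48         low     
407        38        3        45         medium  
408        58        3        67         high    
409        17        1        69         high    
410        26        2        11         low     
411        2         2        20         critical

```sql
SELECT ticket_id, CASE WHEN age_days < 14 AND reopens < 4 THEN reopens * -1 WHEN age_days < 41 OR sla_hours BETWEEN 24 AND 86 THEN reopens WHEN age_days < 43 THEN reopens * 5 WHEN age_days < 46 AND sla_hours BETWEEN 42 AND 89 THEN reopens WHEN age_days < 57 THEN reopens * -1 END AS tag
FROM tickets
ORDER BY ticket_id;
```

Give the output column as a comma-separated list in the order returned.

ticket_id=400: age_days < 41 OR sla_hours BETWEEN 24 AND 86 → 1
ticket_id=401: age_days < 41 OR sla_hours BETWEEN 24 AND 86 → 1
ticket_id=402: age_days < 41 OR sla_hours BETWEEN 24 AND 86 → 1
ticket_id=403: age_days < 14 AND reopens < 4 → 0
ticket_id=404: age_days < 14 AND reopens < 4 → -1
ticket_id=405: age_days < 57 → -2
ticket_id=406: age_days < 41 OR sla_hours BETWEEN 24 AND 86 → 1
ticket_id=407: age_days < 41 OR sla_hours BETWEEN 24 AND 86 → 3
ticket_id=408: age_days < 41 OR sla_hours BETWEEN 24 AND 86 → 3
ticket_id=409: age_days < 41 OR sla_hours BETWEEN 24 AND 86 → 1
ticket_id=410: age_days < 41 OR sla_hours BETWEEN 24 AND 86 → 2
ticket_id=411: age_days < 14 AND reopens < 4 → -2

1, 1, 1, 0, -1, -2, 1, 3, 3, 1, 2, -2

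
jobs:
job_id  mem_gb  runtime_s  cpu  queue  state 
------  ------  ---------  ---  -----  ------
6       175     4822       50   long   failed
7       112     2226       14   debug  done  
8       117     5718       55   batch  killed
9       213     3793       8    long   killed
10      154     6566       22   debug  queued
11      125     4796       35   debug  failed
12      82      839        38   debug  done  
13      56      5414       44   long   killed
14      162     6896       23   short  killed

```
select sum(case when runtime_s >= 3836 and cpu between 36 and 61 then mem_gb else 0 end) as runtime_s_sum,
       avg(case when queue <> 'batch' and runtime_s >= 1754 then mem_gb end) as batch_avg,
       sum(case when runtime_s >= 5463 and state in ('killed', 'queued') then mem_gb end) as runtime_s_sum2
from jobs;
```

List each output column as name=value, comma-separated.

runtime_s_sum=348, batch_avg=142.4285714286, runtime_s_sum2=433

[runtime_s_sum: runtime_s >= 3836 and cpu between 36 and 61]
job_id=6: ✓ → 175
job_id=7: ✗
job_id=8: ✓ → 117
job_id=9: ✗
job_id=10: ✗
job_id=11: ✗
job_id=12: ✗
job_id=13: ✓ → 56
job_id=14: ✗
runtime_s_sum = 175 + 117 + 56 = 348
—
[batch_avg: queue <> 'batch' and runtime_s >= 1754]
job_id=6: ✓ → 175
job_id=7: ✓ → 112
job_id=8: ✗
job_id=9: ✓ → 213
job_id=10: ✓ → 154
job_id=11: ✓ → 125
job_id=12: ✗
job_id=13: ✓ → 56
job_id=14: ✓ → 162
batch_avg = (175 + 112 + 213 + 154 + 125 + 56 + 162) / 7 = 142.4285714286
—
[runtime_s_sum2: runtime_s >= 5463 and state in ('killed', 'queued')]
job_id=6: ✗
job_id=7: ✗
job_id=8: ✓ → 117
job_id=9: ✗
job_id=10: ✓ → 154
job_id=11: ✗
job_id=12: ✗
job_id=13: ✗
job_id=14: ✓ → 162
runtime_s_sum2 = 117 + 154 + 162 = 433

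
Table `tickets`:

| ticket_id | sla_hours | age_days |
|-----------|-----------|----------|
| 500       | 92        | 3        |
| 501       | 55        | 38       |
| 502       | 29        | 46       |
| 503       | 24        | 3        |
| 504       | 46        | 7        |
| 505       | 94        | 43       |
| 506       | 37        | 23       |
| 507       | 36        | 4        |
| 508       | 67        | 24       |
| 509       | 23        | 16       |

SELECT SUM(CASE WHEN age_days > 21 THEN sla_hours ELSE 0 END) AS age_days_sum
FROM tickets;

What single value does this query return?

282

ticket_id=500: ✗
ticket_id=501: ✓ → 55
ticket_id=502: ✓ → 29
ticket_id=503: ✗
ticket_id=504: ✗
ticket_id=505: ✓ → 94
ticket_id=506: ✓ → 37
ticket_id=507: ✗
ticket_id=508: ✓ → 67
ticket_id=509: ✗
age_days_sum = 55 + 29 + 94 + 37 + 67 = 282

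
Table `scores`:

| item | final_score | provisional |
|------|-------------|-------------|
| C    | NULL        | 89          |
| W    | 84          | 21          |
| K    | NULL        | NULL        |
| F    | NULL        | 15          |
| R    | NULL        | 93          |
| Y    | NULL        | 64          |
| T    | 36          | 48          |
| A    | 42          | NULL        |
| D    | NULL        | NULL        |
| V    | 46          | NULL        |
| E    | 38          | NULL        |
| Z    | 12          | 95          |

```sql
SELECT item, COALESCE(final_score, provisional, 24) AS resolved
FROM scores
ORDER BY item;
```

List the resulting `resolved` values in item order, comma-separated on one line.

42, 89, 24, 38, 15, 24, 93, 36, 46, 84, 64, 12

item=A: final_score=42 → 42
item=C: final_score=NULL, provisional=89 → 89
item=D: final_score=NULL, provisional=NULL, → literal 24 → 24
item=E: final_score=38 → 38
item=F: final_score=NULL, provisional=15 → 15
item=K: final_score=NULL, provisional=NULL, → literal 24 → 24
item=R: final_score=NULL, provisional=93 → 93
item=T: final_score=36 → 36
item=V: final_score=46 → 46
item=W: final_score=84 → 84
item=Y: final_score=NULL, provisional=64 → 64
item=Z: final_score=12 → 12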